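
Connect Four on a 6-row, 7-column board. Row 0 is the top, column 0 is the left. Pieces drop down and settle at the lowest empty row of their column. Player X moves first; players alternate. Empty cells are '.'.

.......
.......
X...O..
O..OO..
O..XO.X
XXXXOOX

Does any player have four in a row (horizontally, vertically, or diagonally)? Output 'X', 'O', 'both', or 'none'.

both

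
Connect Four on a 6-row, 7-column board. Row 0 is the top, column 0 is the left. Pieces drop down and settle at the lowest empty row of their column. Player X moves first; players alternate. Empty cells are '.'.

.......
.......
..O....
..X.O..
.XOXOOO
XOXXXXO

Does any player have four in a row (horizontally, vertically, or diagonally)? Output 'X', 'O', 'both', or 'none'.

X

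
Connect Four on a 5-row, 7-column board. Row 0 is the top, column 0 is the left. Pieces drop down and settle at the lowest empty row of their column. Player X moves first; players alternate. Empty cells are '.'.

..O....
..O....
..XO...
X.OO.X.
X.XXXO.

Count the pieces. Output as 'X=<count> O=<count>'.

X=7 O=6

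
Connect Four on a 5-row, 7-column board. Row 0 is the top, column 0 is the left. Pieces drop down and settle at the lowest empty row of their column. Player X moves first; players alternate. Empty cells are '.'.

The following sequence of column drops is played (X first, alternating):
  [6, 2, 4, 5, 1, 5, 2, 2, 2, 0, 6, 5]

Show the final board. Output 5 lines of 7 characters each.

Move 1: X drops in col 6, lands at row 4
Move 2: O drops in col 2, lands at row 4
Move 3: X drops in col 4, lands at row 4
Move 4: O drops in col 5, lands at row 4
Move 5: X drops in col 1, lands at row 4
Move 6: O drops in col 5, lands at row 3
Move 7: X drops in col 2, lands at row 3
Move 8: O drops in col 2, lands at row 2
Move 9: X drops in col 2, lands at row 1
Move 10: O drops in col 0, lands at row 4
Move 11: X drops in col 6, lands at row 3
Move 12: O drops in col 5, lands at row 2

Answer: .......
..X....
..O..O.
..X..OX
OXO.XOX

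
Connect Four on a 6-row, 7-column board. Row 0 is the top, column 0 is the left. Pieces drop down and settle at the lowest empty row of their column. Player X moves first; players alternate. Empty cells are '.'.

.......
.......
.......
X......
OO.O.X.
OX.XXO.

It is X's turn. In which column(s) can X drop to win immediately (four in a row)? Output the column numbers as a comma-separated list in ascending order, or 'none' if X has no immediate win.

Answer: 2

Derivation:
col 0: drop X → no win
col 1: drop X → no win
col 2: drop X → WIN!
col 3: drop X → no win
col 4: drop X → no win
col 5: drop X → no win
col 6: drop X → no win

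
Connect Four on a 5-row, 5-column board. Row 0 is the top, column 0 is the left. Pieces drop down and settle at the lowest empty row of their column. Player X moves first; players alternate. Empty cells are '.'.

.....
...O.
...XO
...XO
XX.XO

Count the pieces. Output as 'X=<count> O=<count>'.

X=5 O=4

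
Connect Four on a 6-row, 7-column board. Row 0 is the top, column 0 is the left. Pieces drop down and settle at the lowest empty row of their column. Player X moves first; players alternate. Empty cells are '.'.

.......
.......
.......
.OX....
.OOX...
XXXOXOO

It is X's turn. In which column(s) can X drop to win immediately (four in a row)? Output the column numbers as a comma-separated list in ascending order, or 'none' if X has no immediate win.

Answer: 1

Derivation:
col 0: drop X → no win
col 1: drop X → WIN!
col 2: drop X → no win
col 3: drop X → no win
col 4: drop X → no win
col 5: drop X → no win
col 6: drop X → no win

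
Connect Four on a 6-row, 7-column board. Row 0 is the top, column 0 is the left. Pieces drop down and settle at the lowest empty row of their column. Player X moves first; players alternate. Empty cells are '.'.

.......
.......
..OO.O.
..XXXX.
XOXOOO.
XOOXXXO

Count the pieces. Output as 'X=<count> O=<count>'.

X=10 O=10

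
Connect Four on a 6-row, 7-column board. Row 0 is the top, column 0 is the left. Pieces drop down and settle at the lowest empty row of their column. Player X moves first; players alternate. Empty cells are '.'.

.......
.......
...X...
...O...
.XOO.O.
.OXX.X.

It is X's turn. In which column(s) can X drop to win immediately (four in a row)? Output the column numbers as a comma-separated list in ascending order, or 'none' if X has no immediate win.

col 0: drop X → no win
col 1: drop X → no win
col 2: drop X → no win
col 3: drop X → no win
col 4: drop X → WIN!
col 5: drop X → no win
col 6: drop X → no win

Answer: 4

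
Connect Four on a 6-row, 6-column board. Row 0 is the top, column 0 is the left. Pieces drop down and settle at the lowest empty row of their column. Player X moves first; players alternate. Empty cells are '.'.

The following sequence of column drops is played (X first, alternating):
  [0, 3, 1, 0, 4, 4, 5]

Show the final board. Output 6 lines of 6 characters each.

Answer: ......
......
......
......
O...O.
XX.OXX

Derivation:
Move 1: X drops in col 0, lands at row 5
Move 2: O drops in col 3, lands at row 5
Move 3: X drops in col 1, lands at row 5
Move 4: O drops in col 0, lands at row 4
Move 5: X drops in col 4, lands at row 5
Move 6: O drops in col 4, lands at row 4
Move 7: X drops in col 5, lands at row 5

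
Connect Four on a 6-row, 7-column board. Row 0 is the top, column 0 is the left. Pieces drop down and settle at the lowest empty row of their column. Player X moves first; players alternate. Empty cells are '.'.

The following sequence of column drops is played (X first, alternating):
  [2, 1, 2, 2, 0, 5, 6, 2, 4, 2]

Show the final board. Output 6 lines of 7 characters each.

Answer: .......
..O....
..O....
..O....
..X....
XOX.XOX

Derivation:
Move 1: X drops in col 2, lands at row 5
Move 2: O drops in col 1, lands at row 5
Move 3: X drops in col 2, lands at row 4
Move 4: O drops in col 2, lands at row 3
Move 5: X drops in col 0, lands at row 5
Move 6: O drops in col 5, lands at row 5
Move 7: X drops in col 6, lands at row 5
Move 8: O drops in col 2, lands at row 2
Move 9: X drops in col 4, lands at row 5
Move 10: O drops in col 2, lands at row 1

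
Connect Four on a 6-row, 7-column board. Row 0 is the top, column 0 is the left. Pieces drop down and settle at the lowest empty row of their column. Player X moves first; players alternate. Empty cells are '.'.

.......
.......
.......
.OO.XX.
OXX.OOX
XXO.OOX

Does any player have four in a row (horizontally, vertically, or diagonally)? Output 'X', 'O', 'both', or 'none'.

none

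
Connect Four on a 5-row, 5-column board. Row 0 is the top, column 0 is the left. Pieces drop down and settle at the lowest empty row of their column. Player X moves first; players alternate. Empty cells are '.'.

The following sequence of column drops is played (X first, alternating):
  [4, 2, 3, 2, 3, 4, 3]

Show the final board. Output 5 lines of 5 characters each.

Answer: .....
.....
...X.
..OXO
..OXX

Derivation:
Move 1: X drops in col 4, lands at row 4
Move 2: O drops in col 2, lands at row 4
Move 3: X drops in col 3, lands at row 4
Move 4: O drops in col 2, lands at row 3
Move 5: X drops in col 3, lands at row 3
Move 6: O drops in col 4, lands at row 3
Move 7: X drops in col 3, lands at row 2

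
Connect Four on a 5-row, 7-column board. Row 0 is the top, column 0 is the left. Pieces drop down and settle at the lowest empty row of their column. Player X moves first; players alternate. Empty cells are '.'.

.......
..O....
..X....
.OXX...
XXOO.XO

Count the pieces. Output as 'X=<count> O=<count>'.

X=6 O=5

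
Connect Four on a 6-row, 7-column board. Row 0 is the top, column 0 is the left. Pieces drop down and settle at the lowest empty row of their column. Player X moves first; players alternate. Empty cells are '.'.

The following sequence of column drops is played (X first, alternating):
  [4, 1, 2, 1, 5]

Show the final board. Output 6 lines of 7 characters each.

Answer: .......
.......
.......
.......
.O.....
.OX.XX.

Derivation:
Move 1: X drops in col 4, lands at row 5
Move 2: O drops in col 1, lands at row 5
Move 3: X drops in col 2, lands at row 5
Move 4: O drops in col 1, lands at row 4
Move 5: X drops in col 5, lands at row 5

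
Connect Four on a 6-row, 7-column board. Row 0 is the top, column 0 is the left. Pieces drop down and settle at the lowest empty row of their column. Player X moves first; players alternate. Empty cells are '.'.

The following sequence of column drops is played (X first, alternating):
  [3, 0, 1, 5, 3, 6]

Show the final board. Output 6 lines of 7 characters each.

Move 1: X drops in col 3, lands at row 5
Move 2: O drops in col 0, lands at row 5
Move 3: X drops in col 1, lands at row 5
Move 4: O drops in col 5, lands at row 5
Move 5: X drops in col 3, lands at row 4
Move 6: O drops in col 6, lands at row 5

Answer: .......
.......
.......
.......
...X...
OX.X.OO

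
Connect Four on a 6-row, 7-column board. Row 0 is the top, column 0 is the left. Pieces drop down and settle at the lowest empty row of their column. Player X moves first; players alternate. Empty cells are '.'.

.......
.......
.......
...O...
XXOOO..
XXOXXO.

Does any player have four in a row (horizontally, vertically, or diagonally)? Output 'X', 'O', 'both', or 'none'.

none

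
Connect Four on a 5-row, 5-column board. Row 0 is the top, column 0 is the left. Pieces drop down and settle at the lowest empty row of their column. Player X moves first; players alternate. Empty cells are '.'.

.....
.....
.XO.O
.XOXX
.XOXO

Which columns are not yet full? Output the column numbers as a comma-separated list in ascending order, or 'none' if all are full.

col 0: top cell = '.' → open
col 1: top cell = '.' → open
col 2: top cell = '.' → open
col 3: top cell = '.' → open
col 4: top cell = '.' → open

Answer: 0,1,2,3,4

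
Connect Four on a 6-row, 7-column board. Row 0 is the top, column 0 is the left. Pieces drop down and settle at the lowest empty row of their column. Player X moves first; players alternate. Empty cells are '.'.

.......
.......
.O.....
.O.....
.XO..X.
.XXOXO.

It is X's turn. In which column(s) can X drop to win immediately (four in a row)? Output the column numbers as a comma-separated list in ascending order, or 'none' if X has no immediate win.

Answer: none

Derivation:
col 0: drop X → no win
col 1: drop X → no win
col 2: drop X → no win
col 3: drop X → no win
col 4: drop X → no win
col 5: drop X → no win
col 6: drop X → no win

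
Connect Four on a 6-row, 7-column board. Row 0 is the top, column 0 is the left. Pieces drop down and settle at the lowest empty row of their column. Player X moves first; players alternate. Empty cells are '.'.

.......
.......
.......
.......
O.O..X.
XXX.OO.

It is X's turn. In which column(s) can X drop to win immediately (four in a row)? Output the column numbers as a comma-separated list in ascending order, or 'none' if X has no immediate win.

col 0: drop X → no win
col 1: drop X → no win
col 2: drop X → no win
col 3: drop X → WIN!
col 4: drop X → no win
col 5: drop X → no win
col 6: drop X → no win

Answer: 3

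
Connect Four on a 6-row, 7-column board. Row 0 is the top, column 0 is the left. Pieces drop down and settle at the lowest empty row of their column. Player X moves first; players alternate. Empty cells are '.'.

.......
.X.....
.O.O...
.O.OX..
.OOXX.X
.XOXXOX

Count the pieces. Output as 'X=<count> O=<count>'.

X=9 O=8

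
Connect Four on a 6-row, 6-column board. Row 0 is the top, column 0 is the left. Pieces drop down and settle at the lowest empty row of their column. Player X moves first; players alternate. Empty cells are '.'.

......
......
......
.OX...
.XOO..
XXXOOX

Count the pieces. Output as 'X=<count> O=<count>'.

X=6 O=5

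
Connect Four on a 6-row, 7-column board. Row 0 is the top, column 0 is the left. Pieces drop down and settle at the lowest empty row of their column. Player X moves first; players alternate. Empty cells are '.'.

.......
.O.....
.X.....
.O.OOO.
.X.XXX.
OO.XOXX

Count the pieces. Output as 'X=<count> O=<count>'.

X=8 O=8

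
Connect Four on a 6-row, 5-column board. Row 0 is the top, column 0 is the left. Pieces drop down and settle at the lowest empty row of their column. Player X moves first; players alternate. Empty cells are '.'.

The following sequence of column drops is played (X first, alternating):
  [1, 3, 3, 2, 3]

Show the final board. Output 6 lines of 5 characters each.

Answer: .....
.....
.....
...X.
...X.
.XOO.

Derivation:
Move 1: X drops in col 1, lands at row 5
Move 2: O drops in col 3, lands at row 5
Move 3: X drops in col 3, lands at row 4
Move 4: O drops in col 2, lands at row 5
Move 5: X drops in col 3, lands at row 3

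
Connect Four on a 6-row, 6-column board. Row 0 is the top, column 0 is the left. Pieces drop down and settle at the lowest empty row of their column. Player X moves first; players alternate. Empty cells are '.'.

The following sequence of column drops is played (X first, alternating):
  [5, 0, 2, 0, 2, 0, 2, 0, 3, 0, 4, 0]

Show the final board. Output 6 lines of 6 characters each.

Answer: O.....
O.....
O.....
O.X...
O.X...
O.XXXX

Derivation:
Move 1: X drops in col 5, lands at row 5
Move 2: O drops in col 0, lands at row 5
Move 3: X drops in col 2, lands at row 5
Move 4: O drops in col 0, lands at row 4
Move 5: X drops in col 2, lands at row 4
Move 6: O drops in col 0, lands at row 3
Move 7: X drops in col 2, lands at row 3
Move 8: O drops in col 0, lands at row 2
Move 9: X drops in col 3, lands at row 5
Move 10: O drops in col 0, lands at row 1
Move 11: X drops in col 4, lands at row 5
Move 12: O drops in col 0, lands at row 0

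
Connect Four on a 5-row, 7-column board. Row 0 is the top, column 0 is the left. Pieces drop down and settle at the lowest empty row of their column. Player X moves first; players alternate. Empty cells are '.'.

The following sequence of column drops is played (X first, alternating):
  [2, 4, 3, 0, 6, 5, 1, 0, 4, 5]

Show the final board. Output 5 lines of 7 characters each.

Answer: .......
.......
.......
O...XO.
OXXXOOX

Derivation:
Move 1: X drops in col 2, lands at row 4
Move 2: O drops in col 4, lands at row 4
Move 3: X drops in col 3, lands at row 4
Move 4: O drops in col 0, lands at row 4
Move 5: X drops in col 6, lands at row 4
Move 6: O drops in col 5, lands at row 4
Move 7: X drops in col 1, lands at row 4
Move 8: O drops in col 0, lands at row 3
Move 9: X drops in col 4, lands at row 3
Move 10: O drops in col 5, lands at row 3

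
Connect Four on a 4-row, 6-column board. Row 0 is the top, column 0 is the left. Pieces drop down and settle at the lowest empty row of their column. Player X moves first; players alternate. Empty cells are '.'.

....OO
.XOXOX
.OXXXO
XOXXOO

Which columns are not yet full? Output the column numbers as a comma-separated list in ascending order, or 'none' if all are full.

col 0: top cell = '.' → open
col 1: top cell = '.' → open
col 2: top cell = '.' → open
col 3: top cell = '.' → open
col 4: top cell = 'O' → FULL
col 5: top cell = 'O' → FULL

Answer: 0,1,2,3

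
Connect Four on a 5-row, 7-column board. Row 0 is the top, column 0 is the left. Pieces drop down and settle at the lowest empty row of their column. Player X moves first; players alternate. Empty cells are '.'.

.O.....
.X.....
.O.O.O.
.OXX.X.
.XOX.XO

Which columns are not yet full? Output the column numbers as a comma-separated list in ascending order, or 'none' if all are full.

Answer: 0,2,3,4,5,6

Derivation:
col 0: top cell = '.' → open
col 1: top cell = 'O' → FULL
col 2: top cell = '.' → open
col 3: top cell = '.' → open
col 4: top cell = '.' → open
col 5: top cell = '.' → open
col 6: top cell = '.' → open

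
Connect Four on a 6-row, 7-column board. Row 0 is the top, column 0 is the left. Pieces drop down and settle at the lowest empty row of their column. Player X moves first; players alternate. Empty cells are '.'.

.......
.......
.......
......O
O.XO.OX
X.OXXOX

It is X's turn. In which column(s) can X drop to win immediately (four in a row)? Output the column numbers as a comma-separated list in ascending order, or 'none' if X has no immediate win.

col 0: drop X → no win
col 1: drop X → no win
col 2: drop X → no win
col 3: drop X → no win
col 4: drop X → no win
col 5: drop X → no win
col 6: drop X → no win

Answer: none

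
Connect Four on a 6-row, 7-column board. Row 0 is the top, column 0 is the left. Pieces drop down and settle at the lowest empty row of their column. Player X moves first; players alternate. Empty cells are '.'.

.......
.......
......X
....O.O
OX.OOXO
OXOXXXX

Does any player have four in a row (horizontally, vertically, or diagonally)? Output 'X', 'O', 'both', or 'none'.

X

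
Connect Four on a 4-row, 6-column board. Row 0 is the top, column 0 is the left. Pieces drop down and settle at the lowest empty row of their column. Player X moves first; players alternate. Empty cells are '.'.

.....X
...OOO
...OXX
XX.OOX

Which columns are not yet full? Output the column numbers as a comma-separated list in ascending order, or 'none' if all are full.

col 0: top cell = '.' → open
col 1: top cell = '.' → open
col 2: top cell = '.' → open
col 3: top cell = '.' → open
col 4: top cell = '.' → open
col 5: top cell = 'X' → FULL

Answer: 0,1,2,3,4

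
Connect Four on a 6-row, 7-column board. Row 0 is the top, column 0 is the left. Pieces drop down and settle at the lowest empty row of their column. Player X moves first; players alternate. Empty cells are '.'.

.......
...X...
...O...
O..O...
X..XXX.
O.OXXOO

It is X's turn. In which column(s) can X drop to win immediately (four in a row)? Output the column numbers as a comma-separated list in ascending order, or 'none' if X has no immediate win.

col 0: drop X → no win
col 1: drop X → no win
col 2: drop X → WIN!
col 3: drop X → no win
col 4: drop X → no win
col 5: drop X → no win
col 6: drop X → WIN!

Answer: 2,6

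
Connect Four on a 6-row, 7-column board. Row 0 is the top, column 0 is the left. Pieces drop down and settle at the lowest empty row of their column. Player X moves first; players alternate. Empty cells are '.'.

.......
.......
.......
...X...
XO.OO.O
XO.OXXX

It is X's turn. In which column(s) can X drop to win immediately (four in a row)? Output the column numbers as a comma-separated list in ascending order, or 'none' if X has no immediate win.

Answer: none

Derivation:
col 0: drop X → no win
col 1: drop X → no win
col 2: drop X → no win
col 3: drop X → no win
col 4: drop X → no win
col 5: drop X → no win
col 6: drop X → no win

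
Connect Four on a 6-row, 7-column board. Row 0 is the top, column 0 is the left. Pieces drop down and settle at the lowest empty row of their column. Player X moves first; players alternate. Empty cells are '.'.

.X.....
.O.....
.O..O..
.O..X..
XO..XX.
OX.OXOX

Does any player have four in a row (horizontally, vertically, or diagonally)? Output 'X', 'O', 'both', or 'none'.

O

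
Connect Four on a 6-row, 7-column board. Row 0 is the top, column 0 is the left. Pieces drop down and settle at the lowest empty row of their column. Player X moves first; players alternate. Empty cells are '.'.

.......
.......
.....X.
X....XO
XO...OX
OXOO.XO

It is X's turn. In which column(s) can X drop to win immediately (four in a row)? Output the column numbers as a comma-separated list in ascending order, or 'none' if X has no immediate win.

col 0: drop X → no win
col 1: drop X → no win
col 2: drop X → no win
col 3: drop X → no win
col 4: drop X → no win
col 5: drop X → no win
col 6: drop X → no win

Answer: none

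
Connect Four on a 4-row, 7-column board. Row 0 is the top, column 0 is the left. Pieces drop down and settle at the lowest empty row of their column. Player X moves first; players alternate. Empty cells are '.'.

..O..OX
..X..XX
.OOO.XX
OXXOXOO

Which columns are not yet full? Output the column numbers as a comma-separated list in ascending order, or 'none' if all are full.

Answer: 0,1,3,4

Derivation:
col 0: top cell = '.' → open
col 1: top cell = '.' → open
col 2: top cell = 'O' → FULL
col 3: top cell = '.' → open
col 4: top cell = '.' → open
col 5: top cell = 'O' → FULL
col 6: top cell = 'X' → FULL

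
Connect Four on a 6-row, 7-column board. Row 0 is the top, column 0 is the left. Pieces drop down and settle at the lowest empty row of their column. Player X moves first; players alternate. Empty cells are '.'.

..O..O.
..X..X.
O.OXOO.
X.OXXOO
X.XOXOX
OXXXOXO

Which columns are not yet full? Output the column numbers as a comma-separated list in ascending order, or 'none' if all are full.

Answer: 0,1,3,4,6

Derivation:
col 0: top cell = '.' → open
col 1: top cell = '.' → open
col 2: top cell = 'O' → FULL
col 3: top cell = '.' → open
col 4: top cell = '.' → open
col 5: top cell = 'O' → FULL
col 6: top cell = '.' → open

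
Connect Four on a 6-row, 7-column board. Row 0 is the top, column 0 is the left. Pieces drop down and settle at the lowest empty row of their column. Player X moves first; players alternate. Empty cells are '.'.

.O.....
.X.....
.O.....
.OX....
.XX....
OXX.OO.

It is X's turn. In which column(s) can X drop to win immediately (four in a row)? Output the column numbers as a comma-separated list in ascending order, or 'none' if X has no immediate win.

col 0: drop X → no win
col 2: drop X → WIN!
col 3: drop X → no win
col 4: drop X → no win
col 5: drop X → no win
col 6: drop X → no win

Answer: 2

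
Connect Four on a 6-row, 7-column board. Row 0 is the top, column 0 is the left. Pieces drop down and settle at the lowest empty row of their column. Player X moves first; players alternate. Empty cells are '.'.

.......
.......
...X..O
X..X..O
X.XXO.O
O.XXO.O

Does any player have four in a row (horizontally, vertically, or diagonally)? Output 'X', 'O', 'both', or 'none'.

both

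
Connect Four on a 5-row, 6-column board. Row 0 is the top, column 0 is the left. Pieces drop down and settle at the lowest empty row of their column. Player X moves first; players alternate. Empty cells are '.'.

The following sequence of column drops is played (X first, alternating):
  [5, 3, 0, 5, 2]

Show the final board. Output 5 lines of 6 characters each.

Answer: ......
......
......
.....O
X.XO.X

Derivation:
Move 1: X drops in col 5, lands at row 4
Move 2: O drops in col 3, lands at row 4
Move 3: X drops in col 0, lands at row 4
Move 4: O drops in col 5, lands at row 3
Move 5: X drops in col 2, lands at row 4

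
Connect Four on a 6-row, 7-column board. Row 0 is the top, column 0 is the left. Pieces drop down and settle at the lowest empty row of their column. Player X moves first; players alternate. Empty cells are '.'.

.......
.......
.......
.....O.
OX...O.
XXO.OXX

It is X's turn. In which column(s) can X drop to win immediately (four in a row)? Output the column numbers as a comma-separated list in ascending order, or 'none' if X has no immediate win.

col 0: drop X → no win
col 1: drop X → no win
col 2: drop X → no win
col 3: drop X → no win
col 4: drop X → no win
col 5: drop X → no win
col 6: drop X → no win

Answer: none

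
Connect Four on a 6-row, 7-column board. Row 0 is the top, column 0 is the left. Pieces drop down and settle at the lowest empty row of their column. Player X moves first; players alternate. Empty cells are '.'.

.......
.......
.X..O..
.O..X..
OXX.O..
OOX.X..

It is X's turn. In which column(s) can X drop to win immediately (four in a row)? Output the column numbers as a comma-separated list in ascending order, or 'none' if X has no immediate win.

col 0: drop X → no win
col 1: drop X → no win
col 2: drop X → no win
col 3: drop X → no win
col 4: drop X → no win
col 5: drop X → no win
col 6: drop X → no win

Answer: none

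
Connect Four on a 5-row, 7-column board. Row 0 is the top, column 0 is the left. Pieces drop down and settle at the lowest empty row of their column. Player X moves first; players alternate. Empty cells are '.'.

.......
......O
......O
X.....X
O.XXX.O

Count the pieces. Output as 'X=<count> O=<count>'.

X=5 O=4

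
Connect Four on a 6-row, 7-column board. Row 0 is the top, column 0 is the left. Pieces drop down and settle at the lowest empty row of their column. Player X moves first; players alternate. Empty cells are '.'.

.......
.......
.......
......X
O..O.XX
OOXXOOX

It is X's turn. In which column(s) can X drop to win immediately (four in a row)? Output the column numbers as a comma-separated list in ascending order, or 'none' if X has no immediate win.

col 0: drop X → no win
col 1: drop X → no win
col 2: drop X → no win
col 3: drop X → no win
col 4: drop X → no win
col 5: drop X → no win
col 6: drop X → WIN!

Answer: 6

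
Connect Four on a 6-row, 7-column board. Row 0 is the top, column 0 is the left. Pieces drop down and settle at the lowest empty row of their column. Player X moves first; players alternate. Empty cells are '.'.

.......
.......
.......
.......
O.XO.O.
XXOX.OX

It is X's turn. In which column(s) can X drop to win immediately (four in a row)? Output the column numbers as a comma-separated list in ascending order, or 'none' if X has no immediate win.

col 0: drop X → no win
col 1: drop X → no win
col 2: drop X → no win
col 3: drop X → no win
col 4: drop X → no win
col 5: drop X → no win
col 6: drop X → no win

Answer: none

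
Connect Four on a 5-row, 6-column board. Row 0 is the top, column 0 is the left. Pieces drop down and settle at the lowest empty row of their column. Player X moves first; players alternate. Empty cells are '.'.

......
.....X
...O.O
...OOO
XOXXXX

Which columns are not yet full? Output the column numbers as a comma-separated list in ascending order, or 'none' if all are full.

col 0: top cell = '.' → open
col 1: top cell = '.' → open
col 2: top cell = '.' → open
col 3: top cell = '.' → open
col 4: top cell = '.' → open
col 5: top cell = '.' → open

Answer: 0,1,2,3,4,5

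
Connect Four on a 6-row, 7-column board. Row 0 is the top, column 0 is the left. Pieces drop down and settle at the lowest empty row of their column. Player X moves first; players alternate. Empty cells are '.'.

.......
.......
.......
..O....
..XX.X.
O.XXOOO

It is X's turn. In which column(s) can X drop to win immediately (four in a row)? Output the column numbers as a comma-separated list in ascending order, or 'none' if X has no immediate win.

Answer: 4

Derivation:
col 0: drop X → no win
col 1: drop X → no win
col 2: drop X → no win
col 3: drop X → no win
col 4: drop X → WIN!
col 5: drop X → no win
col 6: drop X → no win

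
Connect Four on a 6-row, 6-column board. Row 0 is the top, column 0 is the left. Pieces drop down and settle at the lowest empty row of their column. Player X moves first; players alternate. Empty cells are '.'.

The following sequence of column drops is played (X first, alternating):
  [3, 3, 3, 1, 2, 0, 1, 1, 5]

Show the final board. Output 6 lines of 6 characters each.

Move 1: X drops in col 3, lands at row 5
Move 2: O drops in col 3, lands at row 4
Move 3: X drops in col 3, lands at row 3
Move 4: O drops in col 1, lands at row 5
Move 5: X drops in col 2, lands at row 5
Move 6: O drops in col 0, lands at row 5
Move 7: X drops in col 1, lands at row 4
Move 8: O drops in col 1, lands at row 3
Move 9: X drops in col 5, lands at row 5

Answer: ......
......
......
.O.X..
.X.O..
OOXX.X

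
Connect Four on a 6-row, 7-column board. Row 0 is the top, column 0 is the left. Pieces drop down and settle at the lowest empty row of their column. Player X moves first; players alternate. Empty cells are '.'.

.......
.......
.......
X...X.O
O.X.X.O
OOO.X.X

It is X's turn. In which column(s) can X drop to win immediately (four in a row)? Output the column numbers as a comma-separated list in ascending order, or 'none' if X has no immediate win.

col 0: drop X → no win
col 1: drop X → no win
col 2: drop X → no win
col 3: drop X → no win
col 4: drop X → WIN!
col 5: drop X → no win
col 6: drop X → no win

Answer: 4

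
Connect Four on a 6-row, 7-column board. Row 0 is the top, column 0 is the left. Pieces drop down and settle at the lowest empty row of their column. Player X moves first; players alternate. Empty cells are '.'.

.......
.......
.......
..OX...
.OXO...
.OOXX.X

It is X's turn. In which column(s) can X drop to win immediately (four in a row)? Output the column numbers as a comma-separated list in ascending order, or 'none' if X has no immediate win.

Answer: 5

Derivation:
col 0: drop X → no win
col 1: drop X → no win
col 2: drop X → no win
col 3: drop X → no win
col 4: drop X → no win
col 5: drop X → WIN!
col 6: drop X → no win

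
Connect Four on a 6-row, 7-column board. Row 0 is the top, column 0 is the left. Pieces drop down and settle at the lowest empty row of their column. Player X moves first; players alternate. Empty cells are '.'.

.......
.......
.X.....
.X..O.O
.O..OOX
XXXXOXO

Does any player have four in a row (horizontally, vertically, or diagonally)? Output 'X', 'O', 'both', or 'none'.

X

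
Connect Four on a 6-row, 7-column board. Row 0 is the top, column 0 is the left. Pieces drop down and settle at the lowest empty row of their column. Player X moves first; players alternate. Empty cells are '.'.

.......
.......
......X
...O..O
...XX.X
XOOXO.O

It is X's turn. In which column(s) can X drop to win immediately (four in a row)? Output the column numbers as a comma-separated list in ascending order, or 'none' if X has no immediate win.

col 0: drop X → no win
col 1: drop X → no win
col 2: drop X → no win
col 3: drop X → no win
col 4: drop X → no win
col 5: drop X → no win
col 6: drop X → no win

Answer: none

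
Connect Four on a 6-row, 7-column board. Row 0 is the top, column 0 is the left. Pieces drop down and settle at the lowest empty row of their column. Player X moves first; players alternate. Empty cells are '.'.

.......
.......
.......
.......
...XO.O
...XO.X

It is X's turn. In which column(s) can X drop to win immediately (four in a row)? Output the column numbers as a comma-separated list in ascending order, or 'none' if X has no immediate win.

col 0: drop X → no win
col 1: drop X → no win
col 2: drop X → no win
col 3: drop X → no win
col 4: drop X → no win
col 5: drop X → no win
col 6: drop X → no win

Answer: none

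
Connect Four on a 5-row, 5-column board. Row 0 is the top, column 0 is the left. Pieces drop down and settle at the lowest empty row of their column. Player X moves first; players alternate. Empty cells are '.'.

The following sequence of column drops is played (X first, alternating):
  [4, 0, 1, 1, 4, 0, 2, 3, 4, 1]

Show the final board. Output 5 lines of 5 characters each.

Answer: .....
.....
.O..X
OO..X
OXXOX

Derivation:
Move 1: X drops in col 4, lands at row 4
Move 2: O drops in col 0, lands at row 4
Move 3: X drops in col 1, lands at row 4
Move 4: O drops in col 1, lands at row 3
Move 5: X drops in col 4, lands at row 3
Move 6: O drops in col 0, lands at row 3
Move 7: X drops in col 2, lands at row 4
Move 8: O drops in col 3, lands at row 4
Move 9: X drops in col 4, lands at row 2
Move 10: O drops in col 1, lands at row 2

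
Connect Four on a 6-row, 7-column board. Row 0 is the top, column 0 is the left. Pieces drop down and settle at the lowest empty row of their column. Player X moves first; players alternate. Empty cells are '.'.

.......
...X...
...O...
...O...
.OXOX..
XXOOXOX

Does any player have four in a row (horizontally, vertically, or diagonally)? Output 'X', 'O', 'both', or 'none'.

O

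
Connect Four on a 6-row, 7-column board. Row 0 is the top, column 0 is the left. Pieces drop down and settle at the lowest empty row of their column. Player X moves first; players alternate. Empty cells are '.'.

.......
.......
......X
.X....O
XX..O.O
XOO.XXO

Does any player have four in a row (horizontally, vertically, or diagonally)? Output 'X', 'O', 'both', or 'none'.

none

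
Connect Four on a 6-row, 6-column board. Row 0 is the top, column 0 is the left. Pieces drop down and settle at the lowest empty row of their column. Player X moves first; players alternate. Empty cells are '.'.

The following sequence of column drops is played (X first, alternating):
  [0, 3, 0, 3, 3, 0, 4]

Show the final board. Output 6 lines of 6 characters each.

Answer: ......
......
......
O..X..
X..O..
X..OX.

Derivation:
Move 1: X drops in col 0, lands at row 5
Move 2: O drops in col 3, lands at row 5
Move 3: X drops in col 0, lands at row 4
Move 4: O drops in col 3, lands at row 4
Move 5: X drops in col 3, lands at row 3
Move 6: O drops in col 0, lands at row 3
Move 7: X drops in col 4, lands at row 5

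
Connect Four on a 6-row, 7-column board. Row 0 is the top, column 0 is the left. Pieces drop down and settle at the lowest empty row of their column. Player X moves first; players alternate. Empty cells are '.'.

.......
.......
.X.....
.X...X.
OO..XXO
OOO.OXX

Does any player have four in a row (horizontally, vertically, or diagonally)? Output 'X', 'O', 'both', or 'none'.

none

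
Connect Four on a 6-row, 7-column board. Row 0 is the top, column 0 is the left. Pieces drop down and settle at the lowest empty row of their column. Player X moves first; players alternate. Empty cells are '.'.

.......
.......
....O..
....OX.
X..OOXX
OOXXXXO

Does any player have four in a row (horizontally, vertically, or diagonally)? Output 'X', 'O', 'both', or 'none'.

X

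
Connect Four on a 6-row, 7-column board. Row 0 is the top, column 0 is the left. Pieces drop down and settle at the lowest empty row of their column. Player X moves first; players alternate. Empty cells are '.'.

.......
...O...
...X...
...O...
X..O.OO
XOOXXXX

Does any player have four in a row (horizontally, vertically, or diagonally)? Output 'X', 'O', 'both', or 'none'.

X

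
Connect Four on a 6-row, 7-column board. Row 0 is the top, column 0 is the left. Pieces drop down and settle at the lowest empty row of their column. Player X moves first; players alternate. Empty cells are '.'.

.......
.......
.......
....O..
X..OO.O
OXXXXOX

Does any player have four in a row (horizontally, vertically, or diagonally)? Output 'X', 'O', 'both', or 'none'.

X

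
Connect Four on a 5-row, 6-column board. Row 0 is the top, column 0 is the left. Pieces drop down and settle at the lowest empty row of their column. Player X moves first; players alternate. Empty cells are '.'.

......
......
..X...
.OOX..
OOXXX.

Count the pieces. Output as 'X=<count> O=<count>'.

X=5 O=4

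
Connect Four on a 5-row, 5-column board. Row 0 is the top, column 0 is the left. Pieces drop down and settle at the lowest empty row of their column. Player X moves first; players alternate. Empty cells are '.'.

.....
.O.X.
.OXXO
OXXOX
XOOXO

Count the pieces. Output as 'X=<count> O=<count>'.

X=8 O=8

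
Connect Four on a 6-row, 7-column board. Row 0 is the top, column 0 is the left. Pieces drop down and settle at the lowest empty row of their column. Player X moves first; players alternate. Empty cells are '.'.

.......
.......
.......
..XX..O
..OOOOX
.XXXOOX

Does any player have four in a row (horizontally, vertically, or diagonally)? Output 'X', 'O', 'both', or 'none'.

O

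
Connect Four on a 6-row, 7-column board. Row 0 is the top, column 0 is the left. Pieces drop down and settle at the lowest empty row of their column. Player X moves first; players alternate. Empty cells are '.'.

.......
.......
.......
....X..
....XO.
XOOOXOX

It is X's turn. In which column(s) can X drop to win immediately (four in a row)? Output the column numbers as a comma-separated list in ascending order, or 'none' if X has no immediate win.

Answer: 4

Derivation:
col 0: drop X → no win
col 1: drop X → no win
col 2: drop X → no win
col 3: drop X → no win
col 4: drop X → WIN!
col 5: drop X → no win
col 6: drop X → no win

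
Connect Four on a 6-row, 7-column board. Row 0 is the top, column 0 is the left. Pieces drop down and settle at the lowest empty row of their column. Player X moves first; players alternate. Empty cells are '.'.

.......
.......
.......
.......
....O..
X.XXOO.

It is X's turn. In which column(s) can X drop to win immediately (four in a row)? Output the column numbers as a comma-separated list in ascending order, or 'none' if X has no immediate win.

col 0: drop X → no win
col 1: drop X → WIN!
col 2: drop X → no win
col 3: drop X → no win
col 4: drop X → no win
col 5: drop X → no win
col 6: drop X → no win

Answer: 1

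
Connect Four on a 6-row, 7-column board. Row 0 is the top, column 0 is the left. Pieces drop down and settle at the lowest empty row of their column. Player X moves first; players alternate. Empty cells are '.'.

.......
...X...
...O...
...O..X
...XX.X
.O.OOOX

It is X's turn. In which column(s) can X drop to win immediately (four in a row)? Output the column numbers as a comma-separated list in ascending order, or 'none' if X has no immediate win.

col 0: drop X → no win
col 1: drop X → no win
col 2: drop X → no win
col 3: drop X → no win
col 4: drop X → no win
col 5: drop X → WIN!
col 6: drop X → WIN!

Answer: 5,6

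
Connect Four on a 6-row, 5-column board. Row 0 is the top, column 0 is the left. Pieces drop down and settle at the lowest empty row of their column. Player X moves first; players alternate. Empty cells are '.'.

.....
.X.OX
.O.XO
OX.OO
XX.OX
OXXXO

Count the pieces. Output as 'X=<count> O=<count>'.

X=10 O=9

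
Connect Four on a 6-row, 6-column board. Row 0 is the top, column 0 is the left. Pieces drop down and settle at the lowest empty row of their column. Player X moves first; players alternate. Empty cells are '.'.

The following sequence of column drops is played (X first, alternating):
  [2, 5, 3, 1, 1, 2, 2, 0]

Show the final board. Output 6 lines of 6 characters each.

Move 1: X drops in col 2, lands at row 5
Move 2: O drops in col 5, lands at row 5
Move 3: X drops in col 3, lands at row 5
Move 4: O drops in col 1, lands at row 5
Move 5: X drops in col 1, lands at row 4
Move 6: O drops in col 2, lands at row 4
Move 7: X drops in col 2, lands at row 3
Move 8: O drops in col 0, lands at row 5

Answer: ......
......
......
..X...
.XO...
OOXX.O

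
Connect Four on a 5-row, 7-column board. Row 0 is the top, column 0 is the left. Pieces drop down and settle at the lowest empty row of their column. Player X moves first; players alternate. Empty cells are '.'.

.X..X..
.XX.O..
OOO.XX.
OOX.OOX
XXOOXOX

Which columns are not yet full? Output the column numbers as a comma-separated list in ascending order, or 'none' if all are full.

col 0: top cell = '.' → open
col 1: top cell = 'X' → FULL
col 2: top cell = '.' → open
col 3: top cell = '.' → open
col 4: top cell = 'X' → FULL
col 5: top cell = '.' → open
col 6: top cell = '.' → open

Answer: 0,2,3,5,6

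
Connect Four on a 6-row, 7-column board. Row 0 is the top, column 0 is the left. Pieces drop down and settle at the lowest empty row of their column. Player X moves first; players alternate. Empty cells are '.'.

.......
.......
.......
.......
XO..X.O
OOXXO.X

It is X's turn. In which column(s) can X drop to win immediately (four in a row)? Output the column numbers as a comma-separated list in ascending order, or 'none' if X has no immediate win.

col 0: drop X → no win
col 1: drop X → no win
col 2: drop X → no win
col 3: drop X → no win
col 4: drop X → no win
col 5: drop X → no win
col 6: drop X → no win

Answer: none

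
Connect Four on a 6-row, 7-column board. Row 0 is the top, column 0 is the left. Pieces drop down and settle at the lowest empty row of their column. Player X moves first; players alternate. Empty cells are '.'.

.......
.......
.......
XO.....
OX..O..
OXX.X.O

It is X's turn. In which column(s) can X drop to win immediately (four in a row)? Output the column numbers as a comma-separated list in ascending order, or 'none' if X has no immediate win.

Answer: 3

Derivation:
col 0: drop X → no win
col 1: drop X → no win
col 2: drop X → no win
col 3: drop X → WIN!
col 4: drop X → no win
col 5: drop X → no win
col 6: drop X → no win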